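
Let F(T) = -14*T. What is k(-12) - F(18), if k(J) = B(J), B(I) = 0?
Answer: 252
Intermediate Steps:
k(J) = 0
k(-12) - F(18) = 0 - (-14)*18 = 0 - 1*(-252) = 0 + 252 = 252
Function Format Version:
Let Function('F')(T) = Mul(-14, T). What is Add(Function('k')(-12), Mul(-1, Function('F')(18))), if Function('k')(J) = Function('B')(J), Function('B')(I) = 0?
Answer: 252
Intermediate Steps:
Function('k')(J) = 0
Add(Function('k')(-12), Mul(-1, Function('F')(18))) = Add(0, Mul(-1, Mul(-14, 18))) = Add(0, Mul(-1, -252)) = Add(0, 252) = 252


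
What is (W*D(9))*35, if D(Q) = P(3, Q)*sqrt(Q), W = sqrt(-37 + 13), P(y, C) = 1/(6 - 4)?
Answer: 105*I*sqrt(6) ≈ 257.2*I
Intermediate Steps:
P(y, C) = 1/2
W = 2*I*sqrt(6) (W = sqrt(-24) = 2*I*sqrt(6) ≈ 4.899*I)
D(Q) = sqrt(Q)/2
(W*D(9))*35 = ((2*I*sqrt(6))*(sqrt(9)/2))*35 = ((2*I*sqrt(6))*((1/2)*3))*35 = ((2*I*sqrt(6))*(3/2))*35 = (3*I*sqrt(6))*35 = 105*I*sqrt(6)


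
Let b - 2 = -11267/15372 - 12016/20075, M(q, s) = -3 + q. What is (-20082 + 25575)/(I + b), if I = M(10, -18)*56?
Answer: 1695100799700/121174707623 ≈ 13.989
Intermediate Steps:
I = 392 (I = (-3 + 10)*56 = 7*56 = 392)
b = 206290823/308592900 (b = 2 + (-11267/15372 - 12016/20075) = 2 - 410894977/308592900 = 206290823/308592900 ≈ 0.66849)
(-20082 + 25575)/(I + b) = (-20082 + 25575)/(392 + 206290823/308592900) = 5493/(121174707623/308592900) = 5493*(308592900/121174707623) = 1695100799700/121174707623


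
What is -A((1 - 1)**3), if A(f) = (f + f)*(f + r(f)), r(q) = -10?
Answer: 0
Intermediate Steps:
A(f) = 2*f*(-10 + f) (A(f) = (f + f)*(f - 10) = (2*f)*(-10 + f) = 2*f*(-10 + f))
-A((1 - 1)**3) = -2*(1 - 1)**3*(-10 + (1 - 1)**3) = -2*0**3*(-10 + 0**3) = -2*0*(-10 + 0) = -2*0*(-10) = -1*0 = 0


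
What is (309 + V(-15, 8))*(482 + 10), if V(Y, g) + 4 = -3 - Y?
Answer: 155964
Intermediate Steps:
V(Y, g) = -7 - Y (V(Y, g) = -4 + (-3 - Y) = -7 - Y)
(309 + V(-15, 8))*(482 + 10) = (309 + (-7 - 1*(-15)))*(482 + 10) = (309 + (-7 + 15))*492 = (309 + 8)*492 = 317*492 = 155964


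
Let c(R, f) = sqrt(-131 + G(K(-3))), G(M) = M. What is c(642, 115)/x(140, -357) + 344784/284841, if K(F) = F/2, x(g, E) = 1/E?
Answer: 114928/94947 - 357*I*sqrt(530)/2 ≈ 1.2104 - 4109.4*I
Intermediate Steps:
K(F) = F/2 (K(F) = F*(1/2) = F/2)
c(R, f) = I*sqrt(530)/2 (c(R, f) = sqrt(-131 + (1/2)*(-3)) = sqrt(-131 - 3/2) = sqrt(-265/2) = I*sqrt(530)/2)
c(642, 115)/x(140, -357) + 344784/284841 = (I*sqrt(530)/2)/(1/(-357)) + 344784/284841 = (I*sqrt(530)/2)/(-1/357) + 344784*(1/284841) = (I*sqrt(530)/2)*(-357) + 114928/94947 = -357*I*sqrt(530)/2 + 114928/94947 = 114928/94947 - 357*I*sqrt(530)/2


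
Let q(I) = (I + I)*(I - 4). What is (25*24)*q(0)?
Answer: 0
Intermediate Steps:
q(I) = 2*I*(-4 + I) (q(I) = (2*I)*(-4 + I) = 2*I*(-4 + I))
(25*24)*q(0) = (25*24)*(2*0*(-4 + 0)) = 600*(2*0*(-4)) = 600*0 = 0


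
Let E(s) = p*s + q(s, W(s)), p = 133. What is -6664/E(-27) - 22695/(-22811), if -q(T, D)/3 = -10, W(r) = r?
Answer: 232829399/81229971 ≈ 2.8663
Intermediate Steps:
q(T, D) = 30 (q(T, D) = -3*(-10) = 30)
E(s) = 30 + 133*s (E(s) = 133*s + 30 = 30 + 133*s)
-6664/E(-27) - 22695/(-22811) = -6664/(30 + 133*(-27)) - 22695/(-22811) = -6664/(30 - 3591) - 22695*(-1/22811) = -6664/(-3561) + 22695/22811 = -6664*(-1/3561) + 22695/22811 = 6664/3561 + 22695/22811 = 232829399/81229971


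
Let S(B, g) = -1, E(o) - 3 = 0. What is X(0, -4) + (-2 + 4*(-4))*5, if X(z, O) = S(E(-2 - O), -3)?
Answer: -91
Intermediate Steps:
E(o) = 3 (E(o) = 3 + 0 = 3)
X(z, O) = -1
X(0, -4) + (-2 + 4*(-4))*5 = -1 + (-2 + 4*(-4))*5 = -1 + (-2 - 16)*5 = -1 - 18*5 = -1 - 90 = -91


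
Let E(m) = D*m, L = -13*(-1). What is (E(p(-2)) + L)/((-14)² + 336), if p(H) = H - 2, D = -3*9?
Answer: 121/532 ≈ 0.22744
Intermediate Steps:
D = -27
p(H) = -2 + H
L = 13
E(m) = -27*m
(E(p(-2)) + L)/((-14)² + 336) = (-27*(-2 - 2) + 13)/((-14)² + 336) = (-27*(-4) + 13)/(196 + 336) = (108 + 13)/532 = 121*(1/532) = 121/532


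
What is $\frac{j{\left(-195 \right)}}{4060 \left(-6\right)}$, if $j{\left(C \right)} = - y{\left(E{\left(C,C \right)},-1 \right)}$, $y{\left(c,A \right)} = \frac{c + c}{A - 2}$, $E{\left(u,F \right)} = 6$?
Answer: $- \frac{1}{6090} \approx -0.0001642$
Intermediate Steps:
$y{\left(c,A \right)} = \frac{2 c}{-2 + A}$
$j{\left(C \right)} = 4$ ($j{\left(C \right)} = - \frac{2 \cdot 6}{-2 - 1} = - \frac{2 \cdot 6}{-3} = - \frac{2 \cdot 6 \left(-1\right)}{3} = \left(-1\right) \left(-4\right) = 4$)
$\frac{j{\left(-195 \right)}}{4060 \left(-6\right)} = \frac{4}{4060 \left(-6\right)} = \frac{4}{-24360} = 4 \left(- \frac{1}{24360}\right) = - \frac{1}{6090}$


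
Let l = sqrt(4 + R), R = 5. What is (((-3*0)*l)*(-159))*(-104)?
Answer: 0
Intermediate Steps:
l = 3 (l = sqrt(4 + 5) = sqrt(9) = 3)
(((-3*0)*l)*(-159))*(-104) = ((-3*0*3)*(-159))*(-104) = ((0*3)*(-159))*(-104) = (0*(-159))*(-104) = 0*(-104) = 0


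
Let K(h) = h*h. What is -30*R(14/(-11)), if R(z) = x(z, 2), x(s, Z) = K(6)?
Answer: -1080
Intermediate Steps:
K(h) = h²
x(s, Z) = 36 (x(s, Z) = 6² = 36)
R(z) = 36
-30*R(14/(-11)) = -30*36 = -1080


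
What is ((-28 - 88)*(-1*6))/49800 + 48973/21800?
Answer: 4090047/1809400 ≈ 2.2604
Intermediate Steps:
((-28 - 88)*(-1*6))/49800 + 48973/21800 = -116*(-6)*(1/49800) + 48973*(1/21800) = 696*(1/49800) + 48973/21800 = 29/2075 + 48973/21800 = 4090047/1809400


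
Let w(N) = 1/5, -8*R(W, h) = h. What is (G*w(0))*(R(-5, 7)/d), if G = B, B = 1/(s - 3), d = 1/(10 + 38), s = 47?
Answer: -21/110 ≈ -0.19091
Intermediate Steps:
R(W, h) = -h/8
w(N) = ⅕
d = 1/48 ≈ 0.020833
B = 1/44 (B = 1/(47 - 3) = 1/44 ≈ 0.022727)
G = 1/44 ≈ 0.022727
(G*w(0))*(R(-5, 7)/d) = ((1/44)*(⅕))*((-⅛*7)/(1/48)) = (-7/8*48)/220 = (1/220)*(-42) = -21/110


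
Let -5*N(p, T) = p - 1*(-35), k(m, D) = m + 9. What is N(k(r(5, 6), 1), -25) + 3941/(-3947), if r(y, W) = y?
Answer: -213108/19735 ≈ -10.798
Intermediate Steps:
k(m, D) = 9 + m
N(p, T) = -7 - p/5 (N(p, T) = -(p - 1*(-35))/5 = -(p + 35)/5 = -(35 + p)/5 = -7 - p/5)
N(k(r(5, 6), 1), -25) + 3941/(-3947) = (-7 - (9 + 5)/5) + 3941/(-3947) = (-7 - ⅕*14) + 3941*(-1/3947) = (-7 - 14/5) - 3941/3947 = -49/5 - 3941/3947 = -213108/19735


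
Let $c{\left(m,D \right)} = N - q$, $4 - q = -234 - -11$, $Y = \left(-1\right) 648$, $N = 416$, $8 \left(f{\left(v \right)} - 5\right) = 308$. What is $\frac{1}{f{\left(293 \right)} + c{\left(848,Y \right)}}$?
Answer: $\frac{2}{465} \approx 0.0043011$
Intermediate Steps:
$f{\left(v \right)} = \frac{87}{2}$ ($f{\left(v \right)} = 5 + \frac{1}{8} \cdot 308 = 5 + \frac{77}{2} = \frac{87}{2}$)
$Y = -648$
$q = 227$ ($q = 4 - \left(-234 - -11\right) = 4 - \left(-234 + 11\right) = 4 - -223 = 4 + 223 = 227$)
$c{\left(m,D \right)} = 189$ ($c{\left(m,D \right)} = 416 - 227 = 189$)
$\frac{1}{f{\left(293 \right)} + c{\left(848,Y \right)}} = \frac{1}{\frac{87}{2} + 189} = \frac{1}{\frac{465}{2}} = \frac{2}{465}$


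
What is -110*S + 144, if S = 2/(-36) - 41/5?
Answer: 9469/9 ≈ 1052.1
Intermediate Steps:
S = -743/90 (S = 2*(-1/36) - 41*1/5 = -1/18 - 41/5 = -743/90 ≈ -8.2556)
-110*S + 144 = -110*(-743/90) + 144 = 8173/9 + 144 = 9469/9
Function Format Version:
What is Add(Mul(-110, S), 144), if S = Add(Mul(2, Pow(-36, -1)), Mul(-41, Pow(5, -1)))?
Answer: Rational(9469, 9) ≈ 1052.1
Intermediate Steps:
S = Rational(-743, 90) (S = Add(Mul(2, Rational(-1, 36)), Mul(-41, Rational(1, 5))) = Add(Rational(-1, 18), Rational(-41, 5)) = Rational(-743, 90) ≈ -8.2556)
Add(Mul(-110, S), 144) = Add(Mul(-110, Rational(-743, 90)), 144) = Add(Rational(8173, 9), 144) = Rational(9469, 9)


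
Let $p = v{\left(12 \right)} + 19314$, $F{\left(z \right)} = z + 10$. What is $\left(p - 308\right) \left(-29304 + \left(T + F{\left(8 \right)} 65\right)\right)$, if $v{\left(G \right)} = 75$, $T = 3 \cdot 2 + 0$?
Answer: $-536710368$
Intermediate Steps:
$F{\left(z \right)} = 10 + z$
$T = 6$ ($T = 6 + 0 = 6$)
$p = 19389$ ($p = 75 + 19314 = 19389$)
$\left(p - 308\right) \left(-29304 + \left(T + F{\left(8 \right)} 65\right)\right) = \left(19389 - 308\right) \left(-29304 + \left(6 + \left(10 + 8\right) 65\right)\right) = 19081 \left(-29304 + \left(6 + 18 \cdot 65\right)\right) = 19081 \left(-29304 + \left(6 + 1170\right)\right) = 19081 \left(-29304 + 1176\right) = 19081 \left(-28128\right) = -536710368$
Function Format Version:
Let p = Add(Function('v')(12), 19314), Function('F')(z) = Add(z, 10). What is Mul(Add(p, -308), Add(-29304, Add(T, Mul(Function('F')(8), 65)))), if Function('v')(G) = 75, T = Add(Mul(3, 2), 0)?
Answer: -536710368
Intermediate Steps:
Function('F')(z) = Add(10, z)
T = 6 (T = Add(6, 0) = 6)
p = 19389 (p = Add(75, 19314) = 19389)
Mul(Add(p, -308), Add(-29304, Add(T, Mul(Function('F')(8), 65)))) = Mul(Add(19389, -308), Add(-29304, Add(6, Mul(Add(10, 8), 65)))) = Mul(19081, Add(-29304, Add(6, Mul(18, 65)))) = Mul(19081, Add(-29304, Add(6, 1170))) = Mul(19081, Add(-29304, 1176)) = Mul(19081, -28128) = -536710368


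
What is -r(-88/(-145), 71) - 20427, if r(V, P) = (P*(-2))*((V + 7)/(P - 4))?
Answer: -198291679/9715 ≈ -20411.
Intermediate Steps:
r(V, P) = -2*P*(7 + V)/(-4 + P) (r(V, P) = (-2*P)*((7 + V)/(-4 + P)) = -2*P*(7 + V)/(-4 + P))
-r(-88/(-145), 71) - 20427 = -(-2)*71*(7 - 88/(-145))/(-4 + 71) - 20427 = -(-2)*71*(7 - 88*(-1/145))/67 - 20427 = -(-2)*71*(7 + 88/145)/67 - 20427 = -(-2)*71*1103/(67*145) - 20427 = -1*(-156626/9715) - 20427 = 156626/9715 - 20427 = -198291679/9715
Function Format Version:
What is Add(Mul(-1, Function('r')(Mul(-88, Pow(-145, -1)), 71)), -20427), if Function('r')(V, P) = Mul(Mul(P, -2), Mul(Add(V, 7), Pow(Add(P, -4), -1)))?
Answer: Rational(-198291679, 9715) ≈ -20411.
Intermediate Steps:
Function('r')(V, P) = Mul(-2, P, Pow(Add(-4, P), -1), Add(7, V)) (Function('r')(V, P) = Mul(Mul(-2, P), Mul(Add(7, V), Pow(Add(-4, P), -1))) = Mul(Mul(-2, P), Mul(Pow(Add(-4, P), -1), Add(7, V))) = Mul(-2, P, Pow(Add(-4, P), -1), Add(7, V)))
Add(Mul(-1, Function('r')(Mul(-88, Pow(-145, -1)), 71)), -20427) = Add(Mul(-1, Mul(-2, 71, Pow(Add(-4, 71), -1), Add(7, Mul(-88, Pow(-145, -1))))), -20427) = Add(Mul(-1, Mul(-2, 71, Pow(67, -1), Add(7, Mul(-88, Rational(-1, 145))))), -20427) = Add(Mul(-1, Mul(-2, 71, Rational(1, 67), Add(7, Rational(88, 145)))), -20427) = Add(Mul(-1, Mul(-2, 71, Rational(1, 67), Rational(1103, 145))), -20427) = Add(Mul(-1, Rational(-156626, 9715)), -20427) = Add(Rational(156626, 9715), -20427) = Rational(-198291679, 9715)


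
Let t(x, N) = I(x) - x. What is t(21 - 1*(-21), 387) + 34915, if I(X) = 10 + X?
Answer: 34925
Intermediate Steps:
t(x, N) = 10 (t(x, N) = (10 + x) - x = 10)
t(21 - 1*(-21), 387) + 34915 = 10 + 34915 = 34925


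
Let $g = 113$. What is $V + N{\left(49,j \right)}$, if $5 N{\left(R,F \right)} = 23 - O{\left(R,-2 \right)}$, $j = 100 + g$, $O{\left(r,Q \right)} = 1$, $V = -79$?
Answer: $- \frac{373}{5} \approx -74.6$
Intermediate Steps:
$j = 213$ ($j = 100 + 113 = 213$)
$N{\left(R,F \right)} = \frac{22}{5}$ ($N{\left(R,F \right)} = \frac{23 - 1}{5} = \frac{1}{5} \cdot 22 = \frac{22}{5}$)
$V + N{\left(49,j \right)} = -79 + \frac{22}{5} = - \frac{373}{5}$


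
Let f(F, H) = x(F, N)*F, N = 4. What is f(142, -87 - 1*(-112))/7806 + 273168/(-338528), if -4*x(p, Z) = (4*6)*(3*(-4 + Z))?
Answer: -17073/21158 ≈ -0.80693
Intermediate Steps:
x(p, Z) = 72 - 18*Z (x(p, Z) = -4*6*3*(-4 + Z)/4 = -6*(-12 + 3*Z) = -(-288 + 72*Z)/4 = 72 - 18*Z)
f(F, H) = 0 (f(F, H) = (72 - 18*4)*F = (72 - 72)*F = 0*F = 0)
f(142, -87 - 1*(-112))/7806 + 273168/(-338528) = 0/7806 + 273168/(-338528) = 0*(1/7806) + 273168*(-1/338528) = 0 - 17073/21158 = -17073/21158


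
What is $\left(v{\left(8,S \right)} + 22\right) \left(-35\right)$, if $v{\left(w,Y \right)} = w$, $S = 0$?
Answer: $-1050$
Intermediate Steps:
$\left(v{\left(8,S \right)} + 22\right) \left(-35\right) = \left(8 + 22\right) \left(-35\right) = 30 \left(-35\right) = -1050$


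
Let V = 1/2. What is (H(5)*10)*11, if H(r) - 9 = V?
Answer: 1045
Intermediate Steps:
V = ½ (V = 1*(½) = ½ ≈ 0.50000)
H(r) = 19/2 (H(r) = 9 + ½ = 19/2)
(H(5)*10)*11 = ((19/2)*10)*11 = 95*11 = 1045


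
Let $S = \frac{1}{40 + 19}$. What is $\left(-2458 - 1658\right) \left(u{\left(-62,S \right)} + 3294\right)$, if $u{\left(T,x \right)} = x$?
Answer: $- \frac{799932252}{59} \approx -1.3558 \cdot 10^{7}$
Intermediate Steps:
$S = \frac{1}{59} \approx 0.016949$
$\left(-2458 - 1658\right) \left(u{\left(-62,S \right)} + 3294\right) = \left(-2458 - 1658\right) \left(\frac{1}{59} + 3294\right) = \left(-4116\right) \frac{194347}{59} = - \frac{799932252}{59}$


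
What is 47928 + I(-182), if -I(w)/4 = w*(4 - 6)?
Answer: 46472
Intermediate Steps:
I(w) = 8*w (I(w) = -4*w*(4 - 6) = -4*w*(-2) = -(-8)*w = 8*w)
47928 + I(-182) = 47928 + 8*(-182) = 47928 - 1456 = 46472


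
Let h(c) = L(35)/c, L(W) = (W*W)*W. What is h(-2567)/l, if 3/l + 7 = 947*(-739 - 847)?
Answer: 64396063375/7701 ≈ 8.3620e+6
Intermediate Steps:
L(W) = W³ (L(W) = W²*W = W³)
h(c) = 42875/c (h(c) = 35³/c = 42875/c)
l = -3/1501949 (l = 3/(-7 + 947*(-739 - 847)) = 3/(-7 + 947*(-1586)) = 3/(-7 - 1501942) = 3/(-1501949) = 3*(-1/1501949) = -3/1501949 ≈ -1.9974e-6)
h(-2567)/l = (42875/(-2567))/(-3/1501949) = (42875*(-1/2567))*(-1501949/3) = -42875/2567*(-1501949/3) = 64396063375/7701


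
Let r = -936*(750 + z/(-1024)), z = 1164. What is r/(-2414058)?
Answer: 7476651/25749952 ≈ 0.29036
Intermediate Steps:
r = -22429953/32 (r = -936*(750 + 1164/(-1024)) = -936*(750 + 1164*(-1/1024)) = -936*(750 - 291/256) = -936*191709/256 = -22429953/32 ≈ -7.0094e+5)
r/(-2414058) = -22429953/32/(-2414058) = -22429953/32*(-1/2414058) = 7476651/25749952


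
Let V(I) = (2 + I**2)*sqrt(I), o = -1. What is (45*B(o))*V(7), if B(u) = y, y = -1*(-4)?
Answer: 9180*sqrt(7) ≈ 24288.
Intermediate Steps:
y = 4
B(u) = 4
V(I) = sqrt(I)*(2 + I**2)
(45*B(o))*V(7) = (45*4)*(sqrt(7)*(2 + 7**2)) = 180*(sqrt(7)*(2 + 49)) = 180*(sqrt(7)*51) = 180*(51*sqrt(7)) = 9180*sqrt(7)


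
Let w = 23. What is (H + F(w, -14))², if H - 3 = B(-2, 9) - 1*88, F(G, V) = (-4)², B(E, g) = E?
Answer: 5041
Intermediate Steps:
F(G, V) = 16
H = -87 (H = 3 + (-2 - 1*88) = 3 + (-2 - 88) = 3 - 90 = -87)
(H + F(w, -14))² = (-87 + 16)² = (-71)² = 5041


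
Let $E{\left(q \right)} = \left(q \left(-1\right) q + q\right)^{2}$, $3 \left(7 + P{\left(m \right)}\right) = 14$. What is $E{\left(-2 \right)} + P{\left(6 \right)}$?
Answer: $\frac{101}{3} \approx 33.667$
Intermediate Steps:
$P{\left(m \right)} = - \frac{7}{3}$ ($P{\left(m \right)} = -7 + \frac{1}{3} \cdot 14 = -7 + \frac{14}{3} = - \frac{7}{3}$)
$E{\left(q \right)} = \left(q - q^{2}\right)^{2}$ ($E{\left(q \right)} = \left(- q q + q\right)^{2} = \left(- q^{2} + q\right)^{2} = \left(q - q^{2}\right)^{2}$)
$E{\left(-2 \right)} + P{\left(6 \right)} = \left(-2\right)^{2} \left(-1 - 2\right)^{2} - \frac{7}{3} = 4 \left(-3\right)^{2} - \frac{7}{3} = 4 \cdot 9 - \frac{7}{3} = 36 - \frac{7}{3} = \frac{101}{3}$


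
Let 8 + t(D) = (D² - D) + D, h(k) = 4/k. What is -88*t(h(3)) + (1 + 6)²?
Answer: 5369/9 ≈ 596.56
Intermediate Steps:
t(D) = -8 + D² (t(D) = -8 + ((D² - D) + D) = -8 + D²)
-88*t(h(3)) + (1 + 6)² = -88*(-8 + (4/3)²) + (1 + 6)² = -88*(-8 + (4*(⅓))²) + 7² = -88*(-8 + (4/3)²) + 49 = -88*(-8 + 16/9) + 49 = -88*(-56/9) + 49 = 4928/9 + 49 = 5369/9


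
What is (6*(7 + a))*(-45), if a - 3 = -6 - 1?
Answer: -810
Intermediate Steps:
a = -4 (a = 3 + (-6 - 1) = 3 - 7 = -4)
(6*(7 + a))*(-45) = (6*(7 - 4))*(-45) = (6*3)*(-45) = 18*(-45) = -810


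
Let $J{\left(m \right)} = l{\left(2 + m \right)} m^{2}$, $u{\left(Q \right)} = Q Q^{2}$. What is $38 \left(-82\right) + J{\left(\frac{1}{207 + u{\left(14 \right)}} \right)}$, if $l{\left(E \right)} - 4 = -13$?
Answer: $- \frac{27135377525}{8708401} \approx -3116.0$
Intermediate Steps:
$l{\left(E \right)} = -9$ ($l{\left(E \right)} = 4 - 13 = -9$)
$u{\left(Q \right)} = Q^{3}$
$J{\left(m \right)} = - 9 m^{2}$
$38 \left(-82\right) + J{\left(\frac{1}{207 + u{\left(14 \right)}} \right)} = 38 \left(-82\right) - 9 \left(\frac{1}{207 + 14^{3}}\right)^{2} = -3116 - 9 \left(\frac{1}{207 + 2744}\right)^{2} = -3116 - 9 \left(\frac{1}{2951}\right)^{2} = -3116 - \frac{9}{8708401} = - \frac{27135377525}{8708401}$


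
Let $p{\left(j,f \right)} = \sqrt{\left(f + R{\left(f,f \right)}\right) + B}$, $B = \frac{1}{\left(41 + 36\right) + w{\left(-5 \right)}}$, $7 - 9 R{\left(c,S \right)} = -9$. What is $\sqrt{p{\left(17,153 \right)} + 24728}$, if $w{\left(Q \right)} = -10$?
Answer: $\frac{\sqrt{999035928 + 402 \sqrt{1563445}}}{201} \approx 157.29$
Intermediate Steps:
$R{\left(c,S \right)} = \frac{16}{9}$ ($R{\left(c,S \right)} = \frac{7}{9} - -1 = \frac{7}{9} + 1 = \frac{16}{9}$)
$B = \frac{1}{67}$ ($B = \frac{1}{\left(41 + 36\right) - 10} = \frac{1}{77 - 10} = \frac{1}{67} \approx 0.014925$)
$p{\left(j,f \right)} = \sqrt{\frac{1081}{603} + f}$ ($p{\left(j,f \right)} = \sqrt{\left(f + \frac{16}{9}\right) + \frac{1}{67}} = \sqrt{\left(\frac{16}{9} + f\right) + \frac{1}{67}} = \sqrt{\frac{1081}{603} + f}$)
$\sqrt{p{\left(17,153 \right)} + 24728} = \sqrt{\frac{\sqrt{72427 + 40401 \cdot 153}}{201} + 24728} = \sqrt{\frac{\sqrt{72427 + 6181353}}{201} + 24728} = \sqrt{\frac{\sqrt{6253780}}{201} + 24728} = \sqrt{\frac{2 \sqrt{1563445}}{201} + 24728} = \sqrt{24728 + \frac{2 \sqrt{1563445}}{201}}$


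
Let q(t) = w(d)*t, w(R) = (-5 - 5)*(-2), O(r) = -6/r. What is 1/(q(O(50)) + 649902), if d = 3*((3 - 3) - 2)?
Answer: 5/3249498 ≈ 1.5387e-6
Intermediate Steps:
d = -6 (d = 3*(0 - 2) = 3*(-2) = -6)
w(R) = 20 (w(R) = -10*(-2) = 20)
q(t) = 20*t
1/(q(O(50)) + 649902) = 1/(20*(-6/50) + 649902) = 1/(20*(-6*1/50) + 649902) = 1/(20*(-3/25) + 649902) = 1/(-12/5 + 649902) = 1/(3249498/5) = 5/3249498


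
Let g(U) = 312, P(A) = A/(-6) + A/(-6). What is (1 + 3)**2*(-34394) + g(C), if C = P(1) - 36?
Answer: -549992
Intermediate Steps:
P(A) = -A/3 (P(A) = A*(-1/6) + A*(-1/6) = -A/6 - A/6 = -A/3)
C = -109/3 (C = -1/3*1 - 36 = -1/3 - 36 = -109/3 ≈ -36.333)
(1 + 3)**2*(-34394) + g(C) = (1 + 3)**2*(-34394) + 312 = 4**2*(-34394) + 312 = 16*(-34394) + 312 = -550304 + 312 = -549992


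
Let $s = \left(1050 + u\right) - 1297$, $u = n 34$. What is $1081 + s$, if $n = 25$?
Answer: $1684$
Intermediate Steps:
$u = 850$ ($u = 25 \cdot 34 = 850$)
$s = 603$ ($s = \left(1050 + 850\right) - 1297 = 1900 - 1297 = 603$)
$1081 + s = 1081 + 603 = 1684$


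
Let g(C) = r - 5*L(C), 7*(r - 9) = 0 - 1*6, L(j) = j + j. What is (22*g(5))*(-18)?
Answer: 116028/7 ≈ 16575.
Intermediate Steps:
L(j) = 2*j
r = 57/7 (r = 9 + (0 - 1*6)/7 = 9 + (0 - 6)/7 = 9 + (⅐)*(-6) = 9 - 6/7 = 57/7 ≈ 8.1429)
g(C) = 57/7 - 10*C
(22*g(5))*(-18) = (22*(57/7 - 10*5))*(-18) = (22*(57/7 - 50))*(-18) = (22*(-293/7))*(-18) = -6446/7*(-18) = 116028/7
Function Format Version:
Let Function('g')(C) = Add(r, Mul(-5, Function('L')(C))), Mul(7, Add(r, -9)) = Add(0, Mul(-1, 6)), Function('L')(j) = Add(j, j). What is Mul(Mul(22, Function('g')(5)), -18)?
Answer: Rational(116028, 7) ≈ 16575.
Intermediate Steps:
Function('L')(j) = Mul(2, j)
r = Rational(57, 7) (r = Add(9, Mul(Rational(1, 7), Add(0, Mul(-1, 6)))) = Add(9, Mul(Rational(1, 7), Add(0, -6))) = Add(9, Mul(Rational(1, 7), -6)) = Add(9, Rational(-6, 7)) = Rational(57, 7) ≈ 8.1429)
Function('g')(C) = Add(Rational(57, 7), Mul(-10, C)) (Function('g')(C) = Add(Rational(57, 7), Mul(-5, Mul(2, C))) = Add(Rational(57, 7), Mul(-10, C)))
Mul(Mul(22, Function('g')(5)), -18) = Mul(Mul(22, Add(Rational(57, 7), Mul(-10, 5))), -18) = Mul(Mul(22, Add(Rational(57, 7), -50)), -18) = Mul(Mul(22, Rational(-293, 7)), -18) = Mul(Rational(-6446, 7), -18) = Rational(116028, 7)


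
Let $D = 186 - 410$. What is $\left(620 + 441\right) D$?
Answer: $-237664$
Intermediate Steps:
$D = -224$
$\left(620 + 441\right) D = \left(620 + 441\right) \left(-224\right) = 1061 \left(-224\right) = -237664$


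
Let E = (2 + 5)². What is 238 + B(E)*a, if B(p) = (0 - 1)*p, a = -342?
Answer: 16996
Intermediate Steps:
E = 49 (E = 7² = 49)
B(p) = -p
238 + B(E)*a = 238 - 1*49*(-342) = 238 - 49*(-342) = 238 + 16758 = 16996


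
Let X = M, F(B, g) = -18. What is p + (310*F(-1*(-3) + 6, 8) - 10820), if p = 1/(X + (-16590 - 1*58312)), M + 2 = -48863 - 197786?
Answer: -5273469201/321553 ≈ -16400.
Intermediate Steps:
M = -246651 (M = -2 + (-48863 - 197786) = -2 - 246649 = -246651)
X = -246651
p = -1/321553 (p = 1/(-246651 + (-16590 - 1*58312)) = 1/(-246651 + (-16590 - 58312)) = 1/(-246651 - 74902) = 1/(-321553) = -1/321553 ≈ -3.1099e-6)
p + (310*F(-1*(-3) + 6, 8) - 10820) = -1/321553 + (310*(-18) - 10820) = -1/321553 + (-5580 - 10820) = -1/321553 - 16400 = -5273469201/321553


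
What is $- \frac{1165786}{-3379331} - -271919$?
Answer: $\frac{918905471975}{3379331} \approx 2.7192 \cdot 10^{5}$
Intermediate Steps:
$- \frac{1165786}{-3379331} - -271919 = \left(-1165786\right) \left(- \frac{1}{3379331}\right) + 271919 = \frac{1165786}{3379331} + 271919 = \frac{918905471975}{3379331}$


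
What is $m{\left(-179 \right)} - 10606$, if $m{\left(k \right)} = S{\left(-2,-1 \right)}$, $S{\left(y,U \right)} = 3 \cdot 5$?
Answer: $-10591$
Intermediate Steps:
$S{\left(y,U \right)} = 15$
$m{\left(k \right)} = 15$
$m{\left(-179 \right)} - 10606 = 15 - 10606 = -10591$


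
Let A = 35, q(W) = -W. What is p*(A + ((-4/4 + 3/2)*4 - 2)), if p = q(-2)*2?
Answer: 140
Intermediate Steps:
p = 4 (p = -1*(-2)*2 = 2*2 = 4)
p*(A + ((-4/4 + 3/2)*4 - 2)) = 4*(35 + ((-4/4 + 3/2)*4 - 2)) = 4*(35 + ((-4*¼ + 3*(½))*4 - 2)) = 4*(35 + ((-1 + 3/2)*4 - 2)) = 4*(35 + ((½)*4 - 2)) = 4*(35 + (2 - 2)) = 4*(35 + 0) = 4*35 = 140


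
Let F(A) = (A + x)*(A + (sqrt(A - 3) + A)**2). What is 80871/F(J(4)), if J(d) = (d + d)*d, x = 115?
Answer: 596905/1058441 - 246464*sqrt(29)/7409087 ≈ 0.38481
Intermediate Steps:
J(d) = 2*d**2 (J(d) = (2*d)*d = 2*d**2)
F(A) = (115 + A)*(A + (A + sqrt(-3 + A))**2) (F(A) = (A + 115)*(A + (sqrt(A - 3) + A)**2) = (115 + A)*(A + (sqrt(-3 + A) + A)**2) = (115 + A)*(A + (A + sqrt(-3 + A))**2))
80871/F(J(4)) = 80871/((2*4**2)**2 + 115*(2*4**2) + 115*(2*4**2 + sqrt(-3 + 2*4**2))**2 + (2*4**2)*(2*4**2 + sqrt(-3 + 2*4**2))**2) = 80871/((2*16)**2 + 115*(2*16) + 115*(2*16 + sqrt(-3 + 2*16))**2 + (2*16)*(2*16 + sqrt(-3 + 2*16))**2) = 80871/(32**2 + 115*32 + 115*(32 + sqrt(-3 + 32))**2 + 32*(32 + sqrt(-3 + 32))**2) = 80871/(1024 + 3680 + 115*(32 + sqrt(29))**2 + 32*(32 + sqrt(29))**2) = 80871/(4704 + 147*(32 + sqrt(29))**2)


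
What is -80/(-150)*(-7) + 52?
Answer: 724/15 ≈ 48.267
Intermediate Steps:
-80/(-150)*(-7) + 52 = -80*(-1/150)*(-7) + 52 = (8/15)*(-7) + 52 = -56/15 + 52 = 724/15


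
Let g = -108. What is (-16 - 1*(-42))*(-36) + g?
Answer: -1044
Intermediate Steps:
(-16 - 1*(-42))*(-36) + g = (-16 - 1*(-42))*(-36) - 108 = (-16 + 42)*(-36) - 108 = 26*(-36) - 108 = -936 - 108 = -1044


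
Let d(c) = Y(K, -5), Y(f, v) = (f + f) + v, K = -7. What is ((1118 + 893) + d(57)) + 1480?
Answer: 3472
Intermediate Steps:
Y(f, v) = v + 2*f (Y(f, v) = 2*f + v = v + 2*f)
d(c) = -19 (d(c) = -5 + 2*(-7) = -5 - 14 = -19)
((1118 + 893) + d(57)) + 1480 = ((1118 + 893) - 19) + 1480 = (2011 - 19) + 1480 = 1992 + 1480 = 3472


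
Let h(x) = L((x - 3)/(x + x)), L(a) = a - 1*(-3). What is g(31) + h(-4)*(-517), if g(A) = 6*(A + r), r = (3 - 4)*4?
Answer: -14731/8 ≈ -1841.4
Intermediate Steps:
r = -4 (r = -1*4 = -4)
L(a) = 3 + a (L(a) = a + 3 = 3 + a)
h(x) = 3 + (-3 + x)/(2*x) (h(x) = 3 + (x - 3)/(x + x) = 3 + (-3 + x)/((2*x)) = 3 + (-3 + x)*(1/(2*x)) = 3 + (-3 + x)/(2*x))
g(A) = -24 + 6*A (g(A) = 6*(A - 4) = 6*(-4 + A) = -24 + 6*A)
g(31) + h(-4)*(-517) = (-24 + 6*31) + ((½)*(-3 + 7*(-4))/(-4))*(-517) = (-24 + 186) + ((½)*(-¼)*(-3 - 28))*(-517) = 162 + ((½)*(-¼)*(-31))*(-517) = 162 + (31/8)*(-517) = 162 - 16027/8 = -14731/8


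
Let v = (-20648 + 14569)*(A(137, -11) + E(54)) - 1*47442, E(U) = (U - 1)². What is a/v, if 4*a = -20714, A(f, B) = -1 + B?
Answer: 10357/34100810 ≈ 0.00030372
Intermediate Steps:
a = -10357/2 (a = (¼)*(-20714) = -10357/2 ≈ -5178.5)
E(U) = (-1 + U)²
v = -17050405 (v = (-20648 + 14569)*((-1 - 11) + (-1 + 54)²) - 1*47442 = -6079*(-12 + 53²) - 47442 = -6079*(-12 + 2809) - 47442 = -6079*2797 - 47442 = -17002963 - 47442 = -17050405)
a/v = -10357/2/(-17050405) = -10357/2*(-1/17050405) = 10357/34100810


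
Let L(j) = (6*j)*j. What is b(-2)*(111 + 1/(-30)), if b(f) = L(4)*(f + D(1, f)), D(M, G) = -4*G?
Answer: 319584/5 ≈ 63917.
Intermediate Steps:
L(j) = 6*j²
b(f) = -288*f (b(f) = (6*4²)*(f - 4*f) = (6*16)*(-3*f) = 96*(-3*f) = -288*f)
b(-2)*(111 + 1/(-30)) = (-288*(-2))*(111 + 1/(-30)) = 576*(111 - 1/30) = 576*(3329/30) = 319584/5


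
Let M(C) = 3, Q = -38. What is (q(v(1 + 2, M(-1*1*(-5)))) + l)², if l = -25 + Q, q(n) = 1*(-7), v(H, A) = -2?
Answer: 4900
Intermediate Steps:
q(n) = -7
l = -63 (l = -25 - 38 = -63)
(q(v(1 + 2, M(-1*1*(-5)))) + l)² = (-7 - 63)² = (-70)² = 4900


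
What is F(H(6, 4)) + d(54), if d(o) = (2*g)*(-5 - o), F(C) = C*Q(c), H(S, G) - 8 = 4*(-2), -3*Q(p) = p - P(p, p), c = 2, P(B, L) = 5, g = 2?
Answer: -236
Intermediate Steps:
Q(p) = 5/3 - p/3 (Q(p) = -(p - 1*5)/3 = -(p - 5)/3 = -(-5 + p)/3 = 5/3 - p/3)
H(S, G) = 0 (H(S, G) = 8 + 4*(-2) = 8 - 8 = 0)
F(C) = C (F(C) = C*(5/3 - ⅓*2) = C*(5/3 - ⅔) = C*1 = C)
d(o) = -20 - 4*o (d(o) = (2*2)*(-5 - o) = 4*(-5 - o) = -20 - 4*o)
F(H(6, 4)) + d(54) = 0 + (-20 - 4*54) = 0 + (-20 - 216) = 0 - 236 = -236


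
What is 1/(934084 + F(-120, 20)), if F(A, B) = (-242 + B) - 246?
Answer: 1/933616 ≈ 1.0711e-6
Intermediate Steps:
F(A, B) = -488 + B
1/(934084 + F(-120, 20)) = 1/(934084 + (-488 + 20)) = 1/(934084 - 468) = 1/933616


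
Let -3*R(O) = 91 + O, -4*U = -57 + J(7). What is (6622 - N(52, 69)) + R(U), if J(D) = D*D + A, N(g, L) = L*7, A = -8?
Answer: 18322/3 ≈ 6107.3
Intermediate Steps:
N(g, L) = 7*L
J(D) = -8 + D² (J(D) = D*D - 8 = D² - 8 = -8 + D²)
U = 4 (U = -(-57 + (-8 + 7²))/4 = -(-57 + (-8 + 49))/4 = -(-57 + 41)/4 = -¼*(-16) = 4)
R(O) = -91/3 - O/3 (R(O) = -(91 + O)/3 = -91/3 - O/3)
(6622 - N(52, 69)) + R(U) = (6622 - 7*69) + (-91/3 - ⅓*4) = (6622 - 1*483) + (-91/3 - 4/3) = (6622 - 483) - 95/3 = 6139 - 95/3 = 18322/3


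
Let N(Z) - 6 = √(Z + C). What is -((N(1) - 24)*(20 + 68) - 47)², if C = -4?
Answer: -2636929 + 287056*I*√3 ≈ -2.6369e+6 + 4.972e+5*I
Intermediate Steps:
N(Z) = 6 + √(-4 + Z) (N(Z) = 6 + √(Z - 4) = 6 + √(-4 + Z))
-((N(1) - 24)*(20 + 68) - 47)² = -(((6 + √(-4 + 1)) - 24)*(20 + 68) - 47)² = -(((6 + √(-3)) - 24)*88 - 47)² = -(((6 + I*√3) - 24)*88 - 47)² = -((-18 + I*√3)*88 - 47)² = -((-1584 + 88*I*√3) - 47)² = -(-1631 + 88*I*√3)²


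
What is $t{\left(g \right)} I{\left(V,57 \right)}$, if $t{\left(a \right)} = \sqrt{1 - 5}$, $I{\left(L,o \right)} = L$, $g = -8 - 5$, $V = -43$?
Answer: $- 86 i \approx - 86.0 i$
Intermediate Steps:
$g = -13$ ($g = -8 - 5 = -13$)
$t{\left(a \right)} = 2 i$ ($t{\left(a \right)} = \sqrt{-4} = 2 i$)
$t{\left(g \right)} I{\left(V,57 \right)} = 2 i \left(-43\right) = - 86 i$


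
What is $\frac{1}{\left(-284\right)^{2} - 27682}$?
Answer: $\frac{1}{52974} \approx 1.8877 \cdot 10^{-5}$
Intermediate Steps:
$\frac{1}{\left(-284\right)^{2} - 27682} = \frac{1}{80656 - 27682} = \frac{1}{52974}$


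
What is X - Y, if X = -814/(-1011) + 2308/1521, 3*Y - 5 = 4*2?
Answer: -1030673/512577 ≈ -2.0108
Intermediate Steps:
Y = 13/3 (Y = 5/3 + (4*2)/3 = 5/3 + (1/3)*8 = 5/3 + 8/3 = 13/3 ≈ 4.3333)
X = 1190494/512577 (X = -814*(-1/1011) + 2308*(1/1521) = 814/1011 + 2308/1521 = 1190494/512577 ≈ 2.3226)
X - Y = 1190494/512577 - 1*13/3 = 1190494/512577 - 13/3 = -1030673/512577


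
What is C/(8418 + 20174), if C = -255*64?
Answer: -1020/1787 ≈ -0.57079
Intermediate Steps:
C = -16320
C/(8418 + 20174) = -16320/(8418 + 20174) = -16320/28592 = -16320*1/28592 = -1020/1787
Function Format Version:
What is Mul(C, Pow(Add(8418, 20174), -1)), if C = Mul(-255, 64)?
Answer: Rational(-1020, 1787) ≈ -0.57079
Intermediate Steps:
C = -16320
Mul(C, Pow(Add(8418, 20174), -1)) = Mul(-16320, Pow(Add(8418, 20174), -1)) = Mul(-16320, Pow(28592, -1)) = Mul(-16320, Rational(1, 28592)) = Rational(-1020, 1787)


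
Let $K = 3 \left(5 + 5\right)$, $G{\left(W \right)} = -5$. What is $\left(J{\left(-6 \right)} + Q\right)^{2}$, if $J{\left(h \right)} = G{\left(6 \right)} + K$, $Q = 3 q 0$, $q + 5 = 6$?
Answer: $625$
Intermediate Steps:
$q = 1$ ($q = -5 + 6 = 1$)
$K = 30$ ($K = 3 \cdot 10 = 30$)
$Q = 0$ ($Q = 3 \cdot 1 \cdot 0 = 3 \cdot 0 = 0$)
$J{\left(h \right)} = 25$ ($J{\left(h \right)} = -5 + 30 = 25$)
$\left(J{\left(-6 \right)} + Q\right)^{2} = \left(25 + 0\right)^{2} = 25^{2} = 625$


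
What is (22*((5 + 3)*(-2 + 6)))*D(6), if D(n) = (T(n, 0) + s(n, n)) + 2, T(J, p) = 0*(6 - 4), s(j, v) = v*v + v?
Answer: 30976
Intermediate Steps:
s(j, v) = v + v² (s(j, v) = v² + v = v + v²)
T(J, p) = 0 (T(J, p) = 0*2 = 0)
D(n) = 2 + n*(1 + n) (D(n) = (0 + n*(1 + n)) + 2 = n*(1 + n) + 2 = 2 + n*(1 + n))
(22*((5 + 3)*(-2 + 6)))*D(6) = (22*((5 + 3)*(-2 + 6)))*(2 + 6*(1 + 6)) = (22*(8*4))*(2 + 6*7) = (22*32)*(2 + 42) = 704*44 = 30976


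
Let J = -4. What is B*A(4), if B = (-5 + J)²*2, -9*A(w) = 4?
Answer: -72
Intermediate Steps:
A(w) = -4/9 (A(w) = -⅑*4 = -4/9)
B = 162 (B = (-5 - 4)²*2 = (-9)²*2 = 81*2 = 162)
B*A(4) = 162*(-4/9) = -72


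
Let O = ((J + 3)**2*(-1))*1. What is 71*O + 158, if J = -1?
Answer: -126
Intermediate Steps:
O = -4 (O = ((-1 + 3)**2*(-1))*1 = (2**2*(-1))*1 = (4*(-1))*1 = -4*1 = -4)
71*O + 158 = 71*(-4) + 158 = -284 + 158 = -126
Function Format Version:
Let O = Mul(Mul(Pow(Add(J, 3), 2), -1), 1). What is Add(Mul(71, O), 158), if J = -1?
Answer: -126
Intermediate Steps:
O = -4 (O = Mul(Mul(Pow(Add(-1, 3), 2), -1), 1) = Mul(Mul(Pow(2, 2), -1), 1) = Mul(Mul(4, -1), 1) = Mul(-4, 1) = -4)
Add(Mul(71, O), 158) = Add(Mul(71, -4), 158) = Add(-284, 158) = -126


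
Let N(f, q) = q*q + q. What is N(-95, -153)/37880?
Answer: 2907/4735 ≈ 0.61394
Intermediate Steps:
N(f, q) = q + q² (N(f, q) = q² + q = q + q²)
N(-95, -153)/37880 = -153*(1 - 153)/37880 = -153*(-152)*(1/37880) = 23256*(1/37880) = 2907/4735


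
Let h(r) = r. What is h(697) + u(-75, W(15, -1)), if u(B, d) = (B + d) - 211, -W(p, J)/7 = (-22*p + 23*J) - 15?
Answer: 2987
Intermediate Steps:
W(p, J) = 105 - 161*J + 154*p (W(p, J) = -7*((-22*p + 23*J) - 15) = -7*(-15 - 22*p + 23*J) = 105 - 161*J + 154*p)
u(B, d) = -211 + B + d
h(697) + u(-75, W(15, -1)) = 697 + (-211 - 75 + (105 - 161*(-1) + 154*15)) = 697 + (-211 - 75 + (105 + 161 + 2310)) = 697 + (-211 - 75 + 2576) = 697 + 2290 = 2987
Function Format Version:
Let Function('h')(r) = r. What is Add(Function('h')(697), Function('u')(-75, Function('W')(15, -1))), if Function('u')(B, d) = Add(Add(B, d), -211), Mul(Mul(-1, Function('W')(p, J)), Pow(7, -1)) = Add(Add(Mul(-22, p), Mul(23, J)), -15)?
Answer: 2987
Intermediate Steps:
Function('W')(p, J) = Add(105, Mul(-161, J), Mul(154, p)) (Function('W')(p, J) = Mul(-7, Add(Add(Mul(-22, p), Mul(23, J)), -15)) = Mul(-7, Add(-15, Mul(-22, p), Mul(23, J))) = Add(105, Mul(-161, J), Mul(154, p)))
Function('u')(B, d) = Add(-211, B, d)
Add(Function('h')(697), Function('u')(-75, Function('W')(15, -1))) = Add(697, Add(-211, -75, Add(105, Mul(-161, -1), Mul(154, 15)))) = Add(697, Add(-211, -75, Add(105, 161, 2310))) = Add(697, Add(-211, -75, 2576)) = Add(697, 2290) = 2987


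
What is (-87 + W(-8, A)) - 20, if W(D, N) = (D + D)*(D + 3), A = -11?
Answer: -27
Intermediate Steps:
W(D, N) = 2*D*(3 + D) (W(D, N) = (2*D)*(3 + D) = 2*D*(3 + D))
(-87 + W(-8, A)) - 20 = (-87 + 2*(-8)*(3 - 8)) - 20 = (-87 + 2*(-8)*(-5)) - 20 = (-87 + 80) - 20 = -7 - 20 = -27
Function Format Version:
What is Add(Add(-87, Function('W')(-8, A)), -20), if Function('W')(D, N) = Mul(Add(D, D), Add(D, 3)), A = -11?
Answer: -27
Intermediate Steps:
Function('W')(D, N) = Mul(2, D, Add(3, D)) (Function('W')(D, N) = Mul(Mul(2, D), Add(3, D)) = Mul(2, D, Add(3, D)))
Add(Add(-87, Function('W')(-8, A)), -20) = Add(Add(-87, Mul(2, -8, Add(3, -8))), -20) = Add(Add(-87, Mul(2, -8, -5)), -20) = Add(Add(-87, 80), -20) = Add(-7, -20) = -27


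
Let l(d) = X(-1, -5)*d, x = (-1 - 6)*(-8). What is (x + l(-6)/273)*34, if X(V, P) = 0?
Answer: 1904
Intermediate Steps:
x = 56 (x = -7*(-8) = 56)
l(d) = 0 (l(d) = 0*d = 0)
(x + l(-6)/273)*34 = (56 + 0/273)*34 = (56 + 0*(1/273))*34 = (56 + 0)*34 = 56*34 = 1904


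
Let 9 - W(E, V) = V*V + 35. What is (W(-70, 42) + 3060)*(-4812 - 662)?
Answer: -6951980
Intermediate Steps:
W(E, V) = -26 - V**2 (W(E, V) = 9 - (V*V + 35) = 9 - (V**2 + 35) = 9 - (35 + V**2) = 9 + (-35 - V**2) = -26 - V**2)
(W(-70, 42) + 3060)*(-4812 - 662) = ((-26 - 1*42**2) + 3060)*(-4812 - 662) = ((-26 - 1*1764) + 3060)*(-5474) = ((-26 - 1764) + 3060)*(-5474) = (-1790 + 3060)*(-5474) = 1270*(-5474) = -6951980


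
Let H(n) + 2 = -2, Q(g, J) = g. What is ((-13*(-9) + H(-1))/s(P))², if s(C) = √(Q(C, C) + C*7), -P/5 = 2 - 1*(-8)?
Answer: -12769/400 ≈ -31.922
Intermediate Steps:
H(n) = -4 (H(n) = -2 - 2 = -4)
P = -50 (P = -5*(2 - 1*(-8)) = -5*(2 + 8) = -5*10 = -50)
s(C) = 2*√2*√C (s(C) = √(C + C*7) = √(C + 7*C) = √(8*C) = 2*√2*√C)
((-13*(-9) + H(-1))/s(P))² = ((-13*(-9) - 4)/((2*√2*√(-50))))² = ((117 - 4)/((2*√2*(5*I*√2))))² = (113/((20*I)))² = (113*(-I/20))² = (-113*I/20)² = -12769/400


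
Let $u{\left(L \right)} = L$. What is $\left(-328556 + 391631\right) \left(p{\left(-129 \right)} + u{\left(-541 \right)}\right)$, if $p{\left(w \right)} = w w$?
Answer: $1015507500$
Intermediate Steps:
$p{\left(w \right)} = w^{2}$
$\left(-328556 + 391631\right) \left(p{\left(-129 \right)} + u{\left(-541 \right)}\right) = \left(-328556 + 391631\right) \left(\left(-129\right)^{2} - 541\right) = 63075 \left(16641 - 541\right) = 63075 \cdot 16100 = 1015507500$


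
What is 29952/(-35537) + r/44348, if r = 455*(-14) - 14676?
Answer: -1038111499/787997438 ≈ -1.3174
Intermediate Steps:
r = -21046 (r = -6370 - 14676 = -21046)
29952/(-35537) + r/44348 = 29952/(-35537) - 21046/44348 = 29952*(-1/35537) - 21046*1/44348 = -29952/35537 - 10523/22174 = -1038111499/787997438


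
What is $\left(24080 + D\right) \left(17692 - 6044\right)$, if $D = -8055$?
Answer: $186659200$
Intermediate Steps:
$\left(24080 + D\right) \left(17692 - 6044\right) = \left(24080 - 8055\right) \left(17692 - 6044\right) = 16025 \cdot 11648 = 186659200$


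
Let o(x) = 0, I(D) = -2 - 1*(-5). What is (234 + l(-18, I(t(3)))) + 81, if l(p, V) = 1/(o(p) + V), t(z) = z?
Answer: 946/3 ≈ 315.33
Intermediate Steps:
I(D) = 3 (I(D) = -2 + 5 = 3)
l(p, V) = 1/V (l(p, V) = 1/(0 + V) = 1/V)
(234 + l(-18, I(t(3)))) + 81 = (234 + 1/3) + 81 = 703/3 + 81 = 946/3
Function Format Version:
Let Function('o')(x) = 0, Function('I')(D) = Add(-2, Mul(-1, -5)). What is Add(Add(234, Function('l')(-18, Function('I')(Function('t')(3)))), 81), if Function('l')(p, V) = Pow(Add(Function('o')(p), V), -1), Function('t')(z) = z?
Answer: Rational(946, 3) ≈ 315.33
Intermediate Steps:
Function('I')(D) = 3 (Function('I')(D) = Add(-2, 5) = 3)
Function('l')(p, V) = Pow(V, -1) (Function('l')(p, V) = Pow(Add(0, V), -1) = Pow(V, -1))
Add(Add(234, Function('l')(-18, Function('I')(Function('t')(3)))), 81) = Add(Add(234, Pow(3, -1)), 81) = Add(Add(234, Rational(1, 3)), 81) = Add(Rational(703, 3), 81) = Rational(946, 3)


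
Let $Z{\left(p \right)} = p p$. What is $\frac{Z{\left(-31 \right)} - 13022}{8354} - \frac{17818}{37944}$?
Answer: $- \frac{151623539}{79246044} \approx -1.9133$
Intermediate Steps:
$Z{\left(p \right)} = p^{2}$
$\frac{Z{\left(-31 \right)} - 13022}{8354} - \frac{17818}{37944} = \frac{\left(-31\right)^{2} - 13022}{8354} - \frac{17818}{37944} = \left(961 - 13022\right) \frac{1}{8354} - \frac{8909}{18972} = \left(-12061\right) \frac{1}{8354} - \frac{8909}{18972} = - \frac{12061}{8354} - \frac{8909}{18972} = - \frac{151623539}{79246044}$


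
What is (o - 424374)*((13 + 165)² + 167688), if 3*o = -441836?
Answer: -341914606376/3 ≈ -1.1397e+11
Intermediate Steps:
o = -441836/3 (o = (⅓)*(-441836) = -441836/3 ≈ -1.4728e+5)
(o - 424374)*((13 + 165)² + 167688) = (-441836/3 - 424374)*((13 + 165)² + 167688) = -1714958*(178² + 167688)/3 = -1714958*(31684 + 167688)/3 = -1714958/3*199372 = -341914606376/3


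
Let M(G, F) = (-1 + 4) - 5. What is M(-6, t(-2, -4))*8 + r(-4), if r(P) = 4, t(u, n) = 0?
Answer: -12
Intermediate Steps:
M(G, F) = -2 (M(G, F) = 3 - 5 = -2)
M(-6, t(-2, -4))*8 + r(-4) = -2*8 + 4 = -16 + 4 = -12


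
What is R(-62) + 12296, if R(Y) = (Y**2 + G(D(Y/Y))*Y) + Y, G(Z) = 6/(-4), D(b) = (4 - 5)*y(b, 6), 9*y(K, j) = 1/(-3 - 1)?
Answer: 16171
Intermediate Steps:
y(K, j) = -1/36 (y(K, j) = 1/(9*(-3 - 1)) = (1/9)/(-4) = (1/9)*(-1/4) = -1/36)
D(b) = 1/36 (D(b) = (4 - 5)*(-1/36) = -1*(-1/36) = 1/36)
G(Z) = -3/2 (G(Z) = 6*(-1/4) = -3/2)
R(Y) = Y**2 - Y/2 (R(Y) = (Y**2 - 3*Y/2) + Y = Y**2 - Y/2)
R(-62) + 12296 = -62*(-1/2 - 62) + 12296 = -62*(-125/2) + 12296 = 3875 + 12296 = 16171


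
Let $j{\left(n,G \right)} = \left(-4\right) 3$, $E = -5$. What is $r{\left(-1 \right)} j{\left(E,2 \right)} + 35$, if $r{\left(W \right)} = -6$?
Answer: $107$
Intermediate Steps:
$j{\left(n,G \right)} = -12$
$r{\left(-1 \right)} j{\left(E,2 \right)} + 35 = \left(-6\right) \left(-12\right) + 35 = 72 + 35 = 107$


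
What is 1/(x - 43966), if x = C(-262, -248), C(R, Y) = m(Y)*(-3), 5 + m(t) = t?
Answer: -1/43207 ≈ -2.3144e-5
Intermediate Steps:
m(t) = -5 + t
C(R, Y) = 15 - 3*Y (C(R, Y) = (-5 + Y)*(-3) = 15 - 3*Y)
x = 759 (x = 15 - 3*(-248) = 15 + 744 = 759)
1/(x - 43966) = 1/(759 - 43966) = 1/(-43207) = -1/43207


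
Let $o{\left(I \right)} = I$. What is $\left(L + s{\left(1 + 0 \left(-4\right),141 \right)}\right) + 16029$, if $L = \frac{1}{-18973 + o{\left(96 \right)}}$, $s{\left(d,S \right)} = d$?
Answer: $\frac{302598309}{18877} \approx 16030.0$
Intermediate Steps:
$L = - \frac{1}{18877}$ ($L = \frac{1}{-18973 + 96} = \frac{1}{-18877} = - \frac{1}{18877} \approx -5.2975 \cdot 10^{-5}$)
$\left(L + s{\left(1 + 0 \left(-4\right),141 \right)}\right) + 16029 = \left(- \frac{1}{18877} + \left(1 + 0 \left(-4\right)\right)\right) + 16029 = \left(- \frac{1}{18877} + \left(1 + 0\right)\right) + 16029 = \left(- \frac{1}{18877} + 1\right) + 16029 = \frac{18876}{18877} + 16029 = \frac{302598309}{18877}$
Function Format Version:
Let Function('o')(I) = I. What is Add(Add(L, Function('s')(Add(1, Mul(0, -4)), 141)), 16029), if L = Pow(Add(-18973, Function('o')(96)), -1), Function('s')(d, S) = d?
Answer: Rational(302598309, 18877) ≈ 16030.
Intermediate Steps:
L = Rational(-1, 18877) (L = Pow(Add(-18973, 96), -1) = Pow(-18877, -1) = Rational(-1, 18877) ≈ -5.2975e-5)
Add(Add(L, Function('s')(Add(1, Mul(0, -4)), 141)), 16029) = Add(Add(Rational(-1, 18877), Add(1, Mul(0, -4))), 16029) = Add(Add(Rational(-1, 18877), Add(1, 0)), 16029) = Add(Add(Rational(-1, 18877), 1), 16029) = Add(Rational(18876, 18877), 16029) = Rational(302598309, 18877)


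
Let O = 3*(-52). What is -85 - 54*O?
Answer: 8339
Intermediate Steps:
O = -156
-85 - 54*O = -85 - 54*(-156) = -85 + 8424 = 8339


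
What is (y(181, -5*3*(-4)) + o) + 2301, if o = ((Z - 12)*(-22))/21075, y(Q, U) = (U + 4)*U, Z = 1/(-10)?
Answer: 647109206/105375 ≈ 6141.0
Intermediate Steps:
Z = -1/10 ≈ -0.10000
y(Q, U) = U*(4 + U) (y(Q, U) = (4 + U)*U = U*(4 + U))
o = 1331/105375 (o = ((-1/10 - 12)*(-22))/21075 = -121/10*(-22)*(1/21075) = (1331/5)*(1/21075) = 1331/105375 ≈ 0.012631)
(y(181, -5*3*(-4)) + o) + 2301 = ((-5*3*(-4))*(4 - 5*3*(-4)) + 1331/105375) + 2301 = ((-15*(-4))*(4 - 15*(-4)) + 1331/105375) + 2301 = (60*(4 + 60) + 1331/105375) + 2301 = (60*64 + 1331/105375) + 2301 = (3840 + 1331/105375) + 2301 = 404641331/105375 + 2301 = 647109206/105375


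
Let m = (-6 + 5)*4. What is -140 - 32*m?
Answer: -12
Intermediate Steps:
m = -4 (m = -1*4 = -4)
-140 - 32*m = -140 - 32*(-4) = -140 + 128 = -12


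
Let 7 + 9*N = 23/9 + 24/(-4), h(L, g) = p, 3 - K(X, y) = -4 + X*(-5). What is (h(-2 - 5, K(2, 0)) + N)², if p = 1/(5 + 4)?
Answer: 7225/6561 ≈ 1.1012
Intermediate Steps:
K(X, y) = 7 + 5*X (K(X, y) = 3 - (-4 + X*(-5)) = 3 - (-4 - 5*X) = 3 + (4 + 5*X) = 7 + 5*X)
p = ⅑ (p = 1/9 = ⅑ ≈ 0.11111)
h(L, g) = ⅑
N = -94/81 (N = -7/9 + (23/9 + 24/(-4))/9 = -7/9 + (23*(⅑) + 24*(-¼))/9 = -7/9 + (23/9 - 6)/9 = -7/9 + (⅑)*(-31/9) = -7/9 - 31/81 = -94/81 ≈ -1.1605)
(h(-2 - 5, K(2, 0)) + N)² = (⅑ - 94/81)² = (-85/81)² = 7225/6561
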